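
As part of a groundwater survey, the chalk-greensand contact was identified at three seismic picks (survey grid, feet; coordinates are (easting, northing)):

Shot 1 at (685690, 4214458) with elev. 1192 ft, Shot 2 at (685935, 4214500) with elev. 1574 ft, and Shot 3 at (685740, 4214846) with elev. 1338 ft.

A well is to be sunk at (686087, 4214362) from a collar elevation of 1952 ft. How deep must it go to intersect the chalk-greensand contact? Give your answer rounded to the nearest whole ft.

Let the plane be z = a·E + b·N + c.
Shot 2−Shot 1: 245a + 42b = 382;  Shot 3−Shot 1: 50a + 388b = 146.
Solving gives a = 1.52844234, b = 0.17932444.
Then c = 1192 − a·685690 − b·4214458 = −1802600.95.
At (686087, 4214362): z_contact = 1048644.4 + 755738.1 − 1802600.95 = 1781.6 ft.
Depth below ground = 1952 − 1781.6 = 170 ft.

170 ft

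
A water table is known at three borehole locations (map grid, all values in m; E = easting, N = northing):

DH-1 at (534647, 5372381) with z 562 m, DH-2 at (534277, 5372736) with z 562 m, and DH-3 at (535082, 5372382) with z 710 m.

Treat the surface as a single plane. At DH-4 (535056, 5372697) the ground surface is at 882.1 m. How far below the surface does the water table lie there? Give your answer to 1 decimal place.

69.5 m

Let the plane be z = a·E + b·N + c.
DH-2−DH-1: −370a + 355b = 0;  DH-3−DH-1: 435a + 1b = 148.
Solving gives a = 0.339416648, b = 0.353758196.
Then c = 562 − a·534647 − b·5372381 = −2081429.91.
At (535056, 5372697): z_contact = 181606.91 + 1900635.60 − 2081429.91 = 812.61 m.
Depth below ground = 882.1 − 812.61 = 69.5 m.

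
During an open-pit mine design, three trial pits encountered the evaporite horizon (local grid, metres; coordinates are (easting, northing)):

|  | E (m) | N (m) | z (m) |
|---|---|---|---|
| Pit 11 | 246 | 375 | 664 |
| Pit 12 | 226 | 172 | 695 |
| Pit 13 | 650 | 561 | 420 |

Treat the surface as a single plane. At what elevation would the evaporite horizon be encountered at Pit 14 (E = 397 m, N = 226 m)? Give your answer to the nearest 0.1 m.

Two edge vectors: Pit 11→Pit 12 = (-20, -203, 31), Pit 11→Pit 13 = (404, 186, -244).
Normal n = (Pit 11→Pit 12) × (Pit 11→Pit 13) = (43766, 7644, 78292).
So ∂z/∂E = −n_x/n_z = −0.55901 and ∂z/∂N = −n_y/n_z = −0.09763.
Intercept c from Pit 11: 664 + 137.52 + 36.61 = 838.13.
At (397, 226): z = −221.9 − 22.1 + 838.13 = 594.1 m.

594.1 m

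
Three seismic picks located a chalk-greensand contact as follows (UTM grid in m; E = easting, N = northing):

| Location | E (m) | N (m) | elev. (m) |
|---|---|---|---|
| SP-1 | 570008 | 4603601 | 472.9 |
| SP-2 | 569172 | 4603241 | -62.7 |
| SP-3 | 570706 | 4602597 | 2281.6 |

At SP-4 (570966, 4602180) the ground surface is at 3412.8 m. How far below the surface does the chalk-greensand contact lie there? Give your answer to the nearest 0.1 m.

Two edge vectors: SP-1→SP-2 = (-836, -360, -535.6), SP-1→SP-3 = (698, -1004, 1808.7).
Normal n = (SP-1→SP-2) × (SP-1→SP-3) = (-1188874.4, 1138224.4, 1090624).
So ∂z/∂E = −n_x/n_z = 1.090086409 and ∂z/∂N = −n_y/n_z = −1.043645106.
Intercept c from SP-1: 472.9 − 621357.97 + 4804525.65 = 4183640.58.
At (570966, 4602180): z_contact = 622402.28 − 4803042.63 + 4183640.58 = 3000.22 m.
Depth below ground = 3412.8 − 3000.22 = 412.6 m.

412.6 m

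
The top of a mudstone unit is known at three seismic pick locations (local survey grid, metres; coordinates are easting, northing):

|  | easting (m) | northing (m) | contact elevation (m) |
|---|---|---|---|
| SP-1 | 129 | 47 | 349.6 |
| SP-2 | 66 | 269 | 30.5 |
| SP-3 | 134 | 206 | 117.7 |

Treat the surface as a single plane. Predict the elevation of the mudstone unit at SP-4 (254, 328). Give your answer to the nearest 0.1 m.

Two edge vectors: SP-1→SP-2 = (-63, 222, -319.1), SP-1→SP-3 = (5, 159, -231.9).
Normal n = (SP-1→SP-2) × (SP-1→SP-3) = (-744.9, -16205.2, -11127).
So ∂z/∂easting = −n_x/n_z = −0.06695 and ∂z/∂northing = −n_y/n_z = −1.45639.
Intercept c from SP-1: 349.6 + 8.64 + 68.45 = 426.69.
At (254, 328): z = −17.0 − 477.7 + 426.69 = -68.0 m.

-68.0 m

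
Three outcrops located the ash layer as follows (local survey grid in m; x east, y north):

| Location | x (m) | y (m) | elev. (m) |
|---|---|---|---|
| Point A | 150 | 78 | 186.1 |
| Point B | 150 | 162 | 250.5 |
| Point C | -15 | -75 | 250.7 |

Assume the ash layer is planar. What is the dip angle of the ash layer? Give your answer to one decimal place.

Let the plane be z = a·x + b·y + c.
Point B−Point A: 0a + 84b = 64.4;  Point C−Point A: −165a − 153b = 64.6.
Solving gives a = −1.10242, b = 0.76667.
Gradient magnitude |∇z| = √(a² + b²) = √(1.21534 + 0.58778) = 1.34280.
True dip = arctan(1.34280) = 53.3°, dipping toward SE (azimuth ≈ 125°).

53.3°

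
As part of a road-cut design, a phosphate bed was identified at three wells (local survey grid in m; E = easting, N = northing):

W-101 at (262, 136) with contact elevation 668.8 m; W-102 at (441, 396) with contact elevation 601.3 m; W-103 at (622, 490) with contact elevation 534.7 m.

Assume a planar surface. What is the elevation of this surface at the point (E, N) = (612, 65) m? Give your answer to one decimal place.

Two edge vectors: W-101→W-102 = (179, 260, -67.5), W-101→W-103 = (360, 354, -134.1).
Normal n = (W-101→W-102) × (W-101→W-103) = (-10971, -296.1, -30234).
So ∂z/∂E = −n_x/n_z = −0.36287 and ∂z/∂N = −n_y/n_z = −0.00979.
Intercept c from W-101: 668.8 + 95.07 + 1.33 = 765.20.
At (612, 65): z = −222.1 − 0.6 + 765.20 = 542.5 m.

542.5 m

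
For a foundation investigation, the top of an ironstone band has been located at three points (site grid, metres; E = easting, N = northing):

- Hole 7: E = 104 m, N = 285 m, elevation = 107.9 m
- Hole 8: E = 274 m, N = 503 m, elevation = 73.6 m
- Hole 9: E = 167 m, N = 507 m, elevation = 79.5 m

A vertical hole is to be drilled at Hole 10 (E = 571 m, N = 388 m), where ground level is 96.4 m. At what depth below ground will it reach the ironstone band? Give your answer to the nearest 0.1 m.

Two edge vectors: Hole 7→Hole 8 = (170, 218, -34.3), Hole 7→Hole 9 = (63, 222, -28.4).
Normal n = (Hole 7→Hole 8) × (Hole 7→Hole 9) = (1423.4, 2667.1, 24006).
So ∂z/∂E = −n_x/n_z = −0.05929 and ∂z/∂N = −n_y/n_z = −0.11110.
Intercept c from Hole 7: 107.9 + 6.17 + 31.66 = 145.73.
At (571, 388): z_contact = −33.86 − 43.11 + 145.73 = 68.77 m.
Depth below ground = 96.4 − 68.77 = 27.6 m.

27.6 m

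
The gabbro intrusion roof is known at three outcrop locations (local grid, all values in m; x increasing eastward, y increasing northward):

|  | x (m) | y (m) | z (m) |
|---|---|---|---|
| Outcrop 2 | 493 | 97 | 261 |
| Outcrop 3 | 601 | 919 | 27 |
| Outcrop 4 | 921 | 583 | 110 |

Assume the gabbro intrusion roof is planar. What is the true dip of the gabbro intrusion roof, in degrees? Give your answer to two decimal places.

Two edge vectors: Outcrop 2→Outcrop 3 = (108, 822, -234), Outcrop 2→Outcrop 4 = (428, 486, -151).
Normal n = (Outcrop 2→Outcrop 3) × (Outcrop 2→Outcrop 4) = (-10398, -83844, -299328).
So ∂z/∂x = −n_x/n_z = −0.03474 and ∂z/∂y = −n_y/n_z = −0.28011.
Gradient magnitude |∇z| = √(a² + b²) = √(0.00121 + 0.07846) = 0.28225.
True dip = arctan(0.28225) = 15.76°, dipping toward N (azimuth ≈ 007°).

15.76°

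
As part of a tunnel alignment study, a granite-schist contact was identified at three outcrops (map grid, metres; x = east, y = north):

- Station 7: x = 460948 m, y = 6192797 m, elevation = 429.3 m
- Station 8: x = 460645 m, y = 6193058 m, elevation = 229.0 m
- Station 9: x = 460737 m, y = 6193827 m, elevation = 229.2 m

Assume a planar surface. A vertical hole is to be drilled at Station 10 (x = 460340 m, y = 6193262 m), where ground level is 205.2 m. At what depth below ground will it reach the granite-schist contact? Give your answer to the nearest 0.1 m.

Two edge vectors: Station 7→Station 8 = (-303, 261, -200.3), Station 7→Station 9 = (-211, 1030, -200.1).
Normal n = (Station 7→Station 8) × (Station 7→Station 9) = (154082.9, -18367, -257019).
So ∂z/∂x = −n_x/n_z = 0.599500037 and ∂z/∂y = −n_y/n_z = −0.071461643.
Intercept c from Station 7: 429.3 − 276338.34 + 442547.45 = 166638.40.
At (460340, 6193262): z_contact = 275973.85 − 442580.68 + 166638.40 = 31.57 m.
Depth below ground = 205.2 − 31.57 = 173.6 m.

173.6 m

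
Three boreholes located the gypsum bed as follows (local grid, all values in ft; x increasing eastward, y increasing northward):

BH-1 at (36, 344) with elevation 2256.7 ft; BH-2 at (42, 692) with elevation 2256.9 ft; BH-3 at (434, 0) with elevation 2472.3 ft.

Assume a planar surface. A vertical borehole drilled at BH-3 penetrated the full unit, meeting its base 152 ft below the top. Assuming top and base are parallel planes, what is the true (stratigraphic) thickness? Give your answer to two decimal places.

Two edge vectors: BH-1→BH-2 = (6, 348, 0.2), BH-1→BH-3 = (398, -344, 215.6).
Normal n = (BH-1→BH-2) × (BH-1→BH-3) = (75097.6, -1214, -140568).
So ∂z/∂x = −n_x/n_z = 0.53424 and ∂z/∂y = −n_y/n_z = −0.00864.
|∇z| = √(a²+b²) = 0.53431, so dip δ = arctan(0.53431) = 28.12°.
True thickness = vertical thickness × cos δ = 152 × cos 28.12° = 134.06 ft.

134.06 ft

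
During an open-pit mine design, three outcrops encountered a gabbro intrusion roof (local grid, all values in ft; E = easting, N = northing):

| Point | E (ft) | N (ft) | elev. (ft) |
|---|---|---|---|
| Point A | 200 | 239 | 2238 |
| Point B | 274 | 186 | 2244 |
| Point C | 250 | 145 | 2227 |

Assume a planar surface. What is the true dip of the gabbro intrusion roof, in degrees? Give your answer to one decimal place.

20.4°

Let the plane be z = a·E + b·N + c.
Point B−Point A: 74a − 53b = 6;  Point C−Point A: 50a − 94b = −11.
Solving gives a = 0.26637, b = 0.25871.
Gradient magnitude |∇z| = √(a² + b²) = √(0.07095 + 0.06693) = 0.37133.
True dip = arctan(0.37133) = 20.4°, dipping toward SW (azimuth ≈ 226°).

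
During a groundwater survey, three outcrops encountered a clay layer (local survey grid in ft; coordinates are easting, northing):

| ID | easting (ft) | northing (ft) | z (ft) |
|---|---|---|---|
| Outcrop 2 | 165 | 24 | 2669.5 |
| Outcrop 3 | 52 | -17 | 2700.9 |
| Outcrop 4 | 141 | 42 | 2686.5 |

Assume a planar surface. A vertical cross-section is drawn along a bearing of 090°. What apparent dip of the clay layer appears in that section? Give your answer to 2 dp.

Let the plane be z = a·easting + b·northing + c.
Outcrop 3−Outcrop 2: −113a − 41b = 31.4;  Outcrop 4−Outcrop 2: −24a + 18b = 17.
Solving gives a = −0.41822, b = 0.38681.
Unit vector along 090° is (sin 90°, cos 90°) = (1.0000, 0.0000).
Slope in that direction = a·(1.0000) + b·(0.0000) = −0.41822.
Apparent dip = arctan|0.41822| = 22.70° (true dip is 29.7°, so apparent ≤ true as expected).

22.70°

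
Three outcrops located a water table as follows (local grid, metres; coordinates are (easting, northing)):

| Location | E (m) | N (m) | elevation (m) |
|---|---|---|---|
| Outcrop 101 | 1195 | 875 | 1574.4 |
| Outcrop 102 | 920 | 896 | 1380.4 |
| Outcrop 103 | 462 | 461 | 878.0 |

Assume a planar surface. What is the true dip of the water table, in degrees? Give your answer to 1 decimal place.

Let the plane be z = a·E + b·N + c.
Outcrop 102−Outcrop 101: −275a + 21b = −194;  Outcrop 103−Outcrop 101: −733a − 414b = −696.4.
Solving gives a = 0.73459, b = 0.38151.
Gradient magnitude |∇z| = √(a² + b²) = √(0.53962 + 0.14555) = 0.82775.
True dip = arctan(0.82775) = 39.6°, dipping toward WSW (azimuth ≈ 243°).

39.6°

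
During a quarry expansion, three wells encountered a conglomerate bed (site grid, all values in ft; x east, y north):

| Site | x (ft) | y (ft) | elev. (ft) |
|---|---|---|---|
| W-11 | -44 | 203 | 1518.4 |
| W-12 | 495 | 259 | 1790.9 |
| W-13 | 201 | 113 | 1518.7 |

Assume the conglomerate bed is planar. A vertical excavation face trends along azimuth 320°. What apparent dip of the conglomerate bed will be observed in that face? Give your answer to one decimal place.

29.5°

Let the plane be z = a·x + b·y + c.
W-12−W-11: 539a + 56b = 272.5;  W-13−W-11: 245a − 90b = 0.3.
Solving gives a = 0.39437, b = 1.07024.
Unit vector along 320° is (sin 320°, cos 320°) = (-0.6428, 0.7660).
Slope in that direction = a·(-0.6428) + b·(0.7660) = 0.56635.
Apparent dip = arctan|0.56635| = 29.5° (true dip is 48.8°, so apparent ≤ true as expected).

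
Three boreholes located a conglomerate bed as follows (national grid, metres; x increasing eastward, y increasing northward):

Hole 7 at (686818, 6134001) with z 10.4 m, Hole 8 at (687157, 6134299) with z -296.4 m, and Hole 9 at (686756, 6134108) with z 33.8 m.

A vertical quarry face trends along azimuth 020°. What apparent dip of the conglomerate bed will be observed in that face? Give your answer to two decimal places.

Two edge vectors: Hole 7→Hole 8 = (339, 298, -306.8), Hole 7→Hole 9 = (-62, 107, 23.4).
Normal n = (Hole 7→Hole 8) × (Hole 7→Hole 9) = (39800.8, 11089, 54749).
So ∂z/∂x = −n_x/n_z = −0.72697 and ∂z/∂y = −n_y/n_z = −0.20254.
Unit vector along 020° is (sin 20°, cos 20°) = (0.3420, 0.9397).
Slope in that direction = a·(0.3420) + b·(0.9397) = −0.43897.
Apparent dip = arctan|0.43897| = 23.70° (true dip is 37.0°, so apparent ≤ true as expected).

23.70°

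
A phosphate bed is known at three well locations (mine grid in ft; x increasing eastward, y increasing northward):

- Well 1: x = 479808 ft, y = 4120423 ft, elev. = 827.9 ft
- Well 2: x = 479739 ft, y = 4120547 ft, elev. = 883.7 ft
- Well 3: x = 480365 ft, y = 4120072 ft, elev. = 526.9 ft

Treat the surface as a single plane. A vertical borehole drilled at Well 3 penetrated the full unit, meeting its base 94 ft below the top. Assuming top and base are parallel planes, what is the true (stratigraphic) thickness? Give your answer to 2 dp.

85.48 ft

Let the plane be z = a·x + b·y + c.
Well 2−Well 1: −69a + 124b = 55.8;  Well 3−Well 1: 557a − 351b = −301.
Solving gives a = −0.39551, b = 0.22992.
|∇z| = √(a²+b²) = 0.45748, so dip δ = arctan(0.45748) = 24.58°.
True thickness = vertical thickness × cos δ = 94 × cos 24.58° = 85.48 ft.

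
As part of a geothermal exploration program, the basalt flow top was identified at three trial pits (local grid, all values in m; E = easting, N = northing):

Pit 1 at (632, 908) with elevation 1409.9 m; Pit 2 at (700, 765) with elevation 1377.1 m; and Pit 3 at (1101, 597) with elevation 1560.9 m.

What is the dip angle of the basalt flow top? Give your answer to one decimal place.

41.7°

Two edge vectors: Pit 1→Pit 2 = (68, -143, -32.8), Pit 1→Pit 3 = (469, -311, 151).
Normal n = (Pit 1→Pit 2) × (Pit 1→Pit 3) = (-31793.8, -25651.2, 45919).
So ∂z/∂E = −n_x/n_z = 0.69239 and ∂z/∂N = −n_y/n_z = 0.55862.
Gradient magnitude |∇z| = √(a² + b²) = √(0.47940 + 0.31205) = 0.88964.
True dip = arctan(0.88964) = 41.7°, dipping toward SW (azimuth ≈ 231°).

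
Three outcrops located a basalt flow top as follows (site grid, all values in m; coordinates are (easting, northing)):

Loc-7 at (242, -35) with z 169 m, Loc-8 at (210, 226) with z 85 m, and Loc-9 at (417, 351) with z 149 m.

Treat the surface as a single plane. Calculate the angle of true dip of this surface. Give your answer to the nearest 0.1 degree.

Let the plane be z = a·E + b·N + c.
Loc-8−Loc-7: −32a + 261b = −84;  Loc-9−Loc-7: 175a + 386b = −20.
Solving gives a = 0.46882, b = −0.26436.
Gradient magnitude |∇z| = √(a² + b²) = √(0.21979 + 0.06989) = 0.53821.
True dip = arctan(0.53821) = 28.3°, dipping toward WNW (azimuth ≈ 299°).

28.3°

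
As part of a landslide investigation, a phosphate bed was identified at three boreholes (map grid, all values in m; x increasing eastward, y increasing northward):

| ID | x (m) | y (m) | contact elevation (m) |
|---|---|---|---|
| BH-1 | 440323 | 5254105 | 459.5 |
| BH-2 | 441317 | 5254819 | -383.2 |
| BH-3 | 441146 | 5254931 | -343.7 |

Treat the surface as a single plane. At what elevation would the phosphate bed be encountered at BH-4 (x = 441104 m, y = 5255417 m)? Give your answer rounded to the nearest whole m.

-540 m

Let the plane be z = a·x + b·y + c.
BH-2−BH-1: 994a + 714b = −842.7;  BH-3−BH-1: 823a + 826b = −803.2.
Solving gives a = −0.52516644, b = −0.44913804.
Then c = 459.5 − a·440323 − b·5254105 = 2591520.79.
At (441104, 5255417): z = −231653.0 − 2360407.7 + 2591520.79 = -539.9 m.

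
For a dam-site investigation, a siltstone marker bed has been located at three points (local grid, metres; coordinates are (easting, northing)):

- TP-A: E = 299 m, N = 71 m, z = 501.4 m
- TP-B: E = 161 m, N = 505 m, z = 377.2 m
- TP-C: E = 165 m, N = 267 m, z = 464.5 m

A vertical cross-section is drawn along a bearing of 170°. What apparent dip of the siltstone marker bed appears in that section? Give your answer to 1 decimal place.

17.7°

Two edge vectors: TP-A→TP-B = (-138, 434, -124.2), TP-A→TP-C = (-134, 196, -36.9).
Normal n = (TP-A→TP-B) × (TP-A→TP-C) = (8328.6, 11550.6, 31108).
So ∂z/∂E = −n_x/n_z = −0.26773 and ∂z/∂N = −n_y/n_z = −0.37131.
Unit vector along 170° is (sin 170°, cos 170°) = (0.1736, -0.9848).
Slope in that direction = a·(0.1736) + b·(-0.9848) = 0.31917.
Apparent dip = arctan|0.31917| = 17.7° (true dip is 24.6°, so apparent ≤ true as expected).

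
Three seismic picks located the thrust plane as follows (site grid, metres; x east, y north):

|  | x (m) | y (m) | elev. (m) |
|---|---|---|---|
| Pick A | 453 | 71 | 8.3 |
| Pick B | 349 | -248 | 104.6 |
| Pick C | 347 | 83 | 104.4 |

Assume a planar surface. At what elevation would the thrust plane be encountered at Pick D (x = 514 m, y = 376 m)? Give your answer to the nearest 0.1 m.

Let the plane be z = a·x + b·y + c.
Pick B−Pick A: −104a − 319b = 96.3;  Pick C−Pick A: −106a + 12b = 96.1.
Solving gives a = −0.90729, b = −0.00609.
Then c = 8.3 − a·453 − b·71 = 419.74.
At (514, 376): z = −466.3 − 2.3 + 419.74 = -48.9 m.

-48.9 m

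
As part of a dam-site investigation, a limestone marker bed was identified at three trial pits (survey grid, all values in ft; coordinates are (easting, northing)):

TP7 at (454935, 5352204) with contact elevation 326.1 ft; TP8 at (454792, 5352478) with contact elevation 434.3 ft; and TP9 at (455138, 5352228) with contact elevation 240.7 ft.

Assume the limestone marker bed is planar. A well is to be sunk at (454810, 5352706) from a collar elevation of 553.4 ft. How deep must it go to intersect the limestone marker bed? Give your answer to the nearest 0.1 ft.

89.4 ft

Two edge vectors: TP7→TP8 = (-143, 274, 108.2), TP7→TP9 = (203, 24, -85.4).
Normal n = (TP7→TP8) × (TP7→TP9) = (-25996.4, 9752.4, -59054).
So ∂z/∂E = −n_x/n_z = −0.440214041 and ∂z/∂N = −n_y/n_z = 0.165143767.
Intercept c from TP7: 326.1 + 200268.77 − 883883.13 = −683288.25.
At (454810, 5352706): z_contact = −200213.75 + 883966.03 − 683288.25 = 464.03 ft.
Depth below ground = 553.4 − 464.03 = 89.4 ft.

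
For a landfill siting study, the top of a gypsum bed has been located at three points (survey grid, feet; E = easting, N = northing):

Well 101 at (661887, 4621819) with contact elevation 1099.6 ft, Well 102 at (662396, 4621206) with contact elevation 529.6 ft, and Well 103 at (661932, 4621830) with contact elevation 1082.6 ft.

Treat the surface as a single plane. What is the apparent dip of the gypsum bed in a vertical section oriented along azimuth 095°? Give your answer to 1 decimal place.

28.6°

Two edge vectors: Well 101→Well 102 = (509, -613, -570), Well 101→Well 103 = (45, 11, -17).
Normal n = (Well 101→Well 102) × (Well 101→Well 103) = (16691, -16997, 33184).
So ∂z/∂E = −n_x/n_z = −0.50298 and ∂z/∂N = −n_y/n_z = 0.51220.
Unit vector along 095° is (sin 95°, cos 95°) = (0.9962, -0.0872).
Slope in that direction = a·(0.9962) + b·(-0.0872) = −0.54571.
Apparent dip = arctan|0.54571| = 28.6° (true dip is 35.7°, so apparent ≤ true as expected).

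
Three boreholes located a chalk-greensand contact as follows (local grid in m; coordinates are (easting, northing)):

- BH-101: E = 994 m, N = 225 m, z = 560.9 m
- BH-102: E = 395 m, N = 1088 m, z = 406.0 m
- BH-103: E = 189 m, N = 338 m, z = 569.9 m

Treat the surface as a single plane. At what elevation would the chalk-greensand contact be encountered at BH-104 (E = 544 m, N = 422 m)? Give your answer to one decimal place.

538.2 m

Two edge vectors: BH-101→BH-102 = (-599, 863, -154.9), BH-101→BH-103 = (-805, 113, 9).
Normal n = (BH-101→BH-102) × (BH-101→BH-103) = (25270.7, 130085.5, 627028).
So ∂z/∂E = −n_x/n_z = −0.040302 and ∂z/∂N = −n_y/n_z = −0.207464.
Intercept c from BH-101: 560.9 + 40.06 + 46.68 = 647.64.
At (544, 422): z = −21.9 − 87.5 + 647.64 = 538.2 m.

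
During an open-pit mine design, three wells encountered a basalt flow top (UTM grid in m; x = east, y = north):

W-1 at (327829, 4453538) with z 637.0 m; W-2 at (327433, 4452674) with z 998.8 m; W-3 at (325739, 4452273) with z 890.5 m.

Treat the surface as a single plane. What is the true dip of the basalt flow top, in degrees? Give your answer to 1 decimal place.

28.1°

Two edge vectors: W-1→W-2 = (-396, -864, 361.8), W-1→W-3 = (-2090, -1265, 253.5).
Normal n = (W-1→W-2) × (W-1→W-3) = (238653, -655776, -1304820).
So ∂z/∂x = −n_x/n_z = 0.18290 and ∂z/∂y = −n_y/n_z = −0.50258.
Gradient magnitude |∇z| = √(a² + b²) = √(0.03345 + 0.25259) = 0.53483.
True dip = arctan(0.53483) = 28.1°, dipping toward NNW (azimuth ≈ 340°).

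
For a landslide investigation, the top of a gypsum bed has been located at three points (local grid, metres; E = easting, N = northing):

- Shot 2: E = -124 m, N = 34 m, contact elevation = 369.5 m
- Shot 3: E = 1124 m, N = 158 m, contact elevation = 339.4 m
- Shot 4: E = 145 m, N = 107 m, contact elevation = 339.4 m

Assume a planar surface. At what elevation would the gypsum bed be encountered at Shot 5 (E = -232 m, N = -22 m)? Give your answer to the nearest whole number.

395 m

Let the plane be z = a·E + b·N + c.
Shot 3−Shot 2: 1248a + 124b = −30.1;  Shot 4−Shot 2: 269a + 73b = −30.1.
Solving gives a = 0.02658, b = −0.51028.
Then c = 369.5 − a·-124 − b·34 = 390.15.
At (-232, -22): z = −6.2 + 11.2 + 390.15 = 395.2 m.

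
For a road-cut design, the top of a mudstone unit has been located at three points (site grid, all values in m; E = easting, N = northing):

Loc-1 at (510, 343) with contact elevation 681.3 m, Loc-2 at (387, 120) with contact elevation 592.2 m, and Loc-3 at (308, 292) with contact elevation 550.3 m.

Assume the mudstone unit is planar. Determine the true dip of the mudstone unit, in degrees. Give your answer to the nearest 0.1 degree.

32.5°

Let the plane be z = a·E + b·N + c.
Loc-2−Loc-1: −123a − 223b = −89.1;  Loc-3−Loc-1: −202a − 51b = −131.
Solving gives a = 0.63624, b = 0.04862.
Gradient magnitude |∇z| = √(a² + b²) = √(0.40480 + 0.00236) = 0.63809.
True dip = arctan(0.63809) = 32.5°, dipping toward W (azimuth ≈ 266°).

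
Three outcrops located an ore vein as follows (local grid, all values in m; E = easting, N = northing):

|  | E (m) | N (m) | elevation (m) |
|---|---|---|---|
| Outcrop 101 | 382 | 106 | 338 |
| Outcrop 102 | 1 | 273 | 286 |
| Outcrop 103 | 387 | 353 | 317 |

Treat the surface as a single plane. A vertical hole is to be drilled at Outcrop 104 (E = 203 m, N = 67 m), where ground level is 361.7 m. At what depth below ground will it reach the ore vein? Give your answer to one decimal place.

37.9 m

Two edge vectors: Outcrop 101→Outcrop 102 = (-381, 167, -52), Outcrop 101→Outcrop 103 = (5, 247, -21).
Normal n = (Outcrop 101→Outcrop 102) × (Outcrop 101→Outcrop 103) = (9337, -8261, -94942).
So ∂z/∂E = −n_x/n_z = 0.09834 and ∂z/∂N = −n_y/n_z = −0.08701.
Intercept c from Outcrop 101: 338 − 37.57 + 9.22 = 309.66.
At (203, 67): z_contact = 19.96 − 5.83 + 309.66 = 323.79 m.
Depth below ground = 361.7 − 323.79 = 37.9 m.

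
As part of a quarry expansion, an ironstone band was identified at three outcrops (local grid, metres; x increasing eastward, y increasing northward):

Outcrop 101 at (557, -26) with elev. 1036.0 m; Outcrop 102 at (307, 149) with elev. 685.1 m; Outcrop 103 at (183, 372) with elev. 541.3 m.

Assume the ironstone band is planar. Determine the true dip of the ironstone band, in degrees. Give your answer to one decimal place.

57.6°

Two edge vectors: Outcrop 101→Outcrop 102 = (-250, 175, -350.9), Outcrop 101→Outcrop 103 = (-374, 398, -494.7).
Normal n = (Outcrop 101→Outcrop 102) × (Outcrop 101→Outcrop 103) = (53085.7, 7561.6, -34050).
So ∂z/∂x = −n_x/n_z = 1.55905 and ∂z/∂y = −n_y/n_z = 0.22207.
Gradient magnitude |∇z| = √(a² + b²) = √(2.43064 + 0.04932) = 1.57479.
True dip = arctan(1.57479) = 57.6°, dipping toward W (azimuth ≈ 262°).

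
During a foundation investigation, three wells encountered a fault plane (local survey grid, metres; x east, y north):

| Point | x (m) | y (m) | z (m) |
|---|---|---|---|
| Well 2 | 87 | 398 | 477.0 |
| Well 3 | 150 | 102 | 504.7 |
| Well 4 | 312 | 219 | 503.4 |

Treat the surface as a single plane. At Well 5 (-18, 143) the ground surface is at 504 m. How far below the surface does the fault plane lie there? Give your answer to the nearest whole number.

Two edge vectors: Well 2→Well 3 = (63, -296, 27.7), Well 2→Well 4 = (225, -179, 26.4).
Normal n = (Well 2→Well 3) × (Well 2→Well 4) = (-2856.1, 4569.3, 55323).
So ∂z/∂x = −n_x/n_z = 0.05163 and ∂z/∂y = −n_y/n_z = −0.08259.
Intercept c from Well 2: 477 − 4.49 + 32.87 = 505.38.
At (-18, 143): z_contact = −0.9 − 11.8 + 505.38 = 492.6 m.
Depth below ground = 504 − 492.6 = 11 m.

11 m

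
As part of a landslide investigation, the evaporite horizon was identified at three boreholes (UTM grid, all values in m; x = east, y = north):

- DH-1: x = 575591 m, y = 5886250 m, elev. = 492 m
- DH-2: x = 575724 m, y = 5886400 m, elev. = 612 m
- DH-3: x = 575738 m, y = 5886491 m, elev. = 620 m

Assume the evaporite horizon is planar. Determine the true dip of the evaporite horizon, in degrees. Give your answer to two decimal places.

Two edge vectors: DH-1→DH-2 = (133, 150, 120), DH-1→DH-3 = (147, 241, 128).
Normal n = (DH-1→DH-2) × (DH-1→DH-3) = (-9720, 616, 10003).
So ∂z/∂x = −n_x/n_z = 0.97171 and ∂z/∂y = −n_y/n_z = −0.06158.
Gradient magnitude |∇z| = √(a² + b²) = √(0.94422 + 0.00379) = 0.97366.
True dip = arctan(0.97366) = 44.24°, dipping toward W (azimuth ≈ 274°).

44.24°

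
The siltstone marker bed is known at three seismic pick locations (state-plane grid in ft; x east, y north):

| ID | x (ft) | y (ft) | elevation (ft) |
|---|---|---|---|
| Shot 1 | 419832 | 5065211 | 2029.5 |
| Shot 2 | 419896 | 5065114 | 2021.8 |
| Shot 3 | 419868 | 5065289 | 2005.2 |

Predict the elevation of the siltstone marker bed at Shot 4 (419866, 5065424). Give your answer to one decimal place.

1985.6 ft

Let the plane be z = a·x + b·y + c.
Shot 2−Shot 1: 64a − 97b = −7.7;  Shot 3−Shot 1: 36a + 78b = −24.3.
Solving gives a = −0.348620934, b = −0.150636492.
Then c = 2029.5 − a·419832 − b·5065211 = 911397.34.
At (419866, 5065424): z = −146374.1 − 763037.7 + 911397.34 = 1985.6 ft.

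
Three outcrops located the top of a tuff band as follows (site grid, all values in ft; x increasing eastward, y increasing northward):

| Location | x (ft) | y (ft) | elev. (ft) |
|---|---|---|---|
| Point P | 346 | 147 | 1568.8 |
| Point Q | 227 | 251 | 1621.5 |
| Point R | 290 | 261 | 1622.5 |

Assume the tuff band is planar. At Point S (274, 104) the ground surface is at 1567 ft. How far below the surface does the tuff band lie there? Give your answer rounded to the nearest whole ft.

Two edge vectors: Point P→Point Q = (-119, 104, 52.7), Point P→Point R = (-56, 114, 53.7).
Normal n = (Point P→Point Q) × (Point P→Point R) = (-423, 3439.1, -7742).
So ∂z/∂x = −n_x/n_z = −0.05464 and ∂z/∂y = −n_y/n_z = 0.44421.
Intercept c from Point P: 1568.8 + 18.90 − 65.30 = 1522.41.
At (274, 104): z_contact = −15.0 + 46.2 + 1522.41 = 1553.6 ft.
Depth below ground = 1567 − 1553.6 = 13 ft.

13 ft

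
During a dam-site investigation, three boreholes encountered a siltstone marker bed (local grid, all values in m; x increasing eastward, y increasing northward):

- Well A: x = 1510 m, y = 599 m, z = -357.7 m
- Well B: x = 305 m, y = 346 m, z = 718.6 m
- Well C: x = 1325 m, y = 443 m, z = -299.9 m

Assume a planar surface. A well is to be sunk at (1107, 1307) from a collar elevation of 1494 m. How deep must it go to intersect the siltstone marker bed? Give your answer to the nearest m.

765 m

Two edge vectors: Well A→Well B = (-1205, -253, 1076.3), Well A→Well C = (-185, -156, 57.8).
Normal n = (Well A→Well B) × (Well A→Well C) = (153279.4, -129466.5, 141175).
So ∂z/∂x = −n_x/n_z = −1.08574 and ∂z/∂y = −n_y/n_z = 0.91706.
Intercept c from Well A: -357.7 + 1639.47 − 549.32 = 732.45.
At (1107, 1307): z_contact = −1201.9 + 1198.6 + 732.45 = 729.1 m.
Depth below ground = 1494 − 729.1 = 765 m.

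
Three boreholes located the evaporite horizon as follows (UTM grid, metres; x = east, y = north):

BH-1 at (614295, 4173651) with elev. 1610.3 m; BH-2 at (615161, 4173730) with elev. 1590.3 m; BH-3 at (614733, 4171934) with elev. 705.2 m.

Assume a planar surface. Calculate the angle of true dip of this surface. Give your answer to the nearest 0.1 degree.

Let the plane be z = a·x + b·y + c.
BH-2−BH-1: 866a + 79b = −20;  BH-3−BH-1: 438a − 1717b = −905.1.
Solving gives a = −0.06956, b = 0.50939.
Gradient magnitude |∇z| = √(a² + b²) = √(0.00484 + 0.25948) = 0.51412.
True dip = arctan(0.51412) = 27.2°, dipping toward S (azimuth ≈ 172°).

27.2°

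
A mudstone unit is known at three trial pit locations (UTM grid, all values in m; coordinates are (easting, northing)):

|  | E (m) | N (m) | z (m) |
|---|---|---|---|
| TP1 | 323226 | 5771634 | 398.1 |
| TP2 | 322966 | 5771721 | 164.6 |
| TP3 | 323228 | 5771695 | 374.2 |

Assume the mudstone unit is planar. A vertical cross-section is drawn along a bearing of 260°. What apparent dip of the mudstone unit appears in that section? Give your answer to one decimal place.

Two edge vectors: TP1→TP2 = (-260, 87, -233.5), TP1→TP3 = (2, 61, -23.9).
Normal n = (TP1→TP2) × (TP1→TP3) = (12164.2, -6681, -16034).
So ∂z/∂E = −n_x/n_z = 0.75865 and ∂z/∂N = −n_y/n_z = −0.41668.
Unit vector along 260° is (sin 260°, cos 260°) = (-0.9848, -0.1736).
Slope in that direction = a·(-0.9848) + b·(-0.1736) = −0.67477.
Apparent dip = arctan|0.67477| = 34.0° (true dip is 40.9°, so apparent ≤ true as expected).

34.0°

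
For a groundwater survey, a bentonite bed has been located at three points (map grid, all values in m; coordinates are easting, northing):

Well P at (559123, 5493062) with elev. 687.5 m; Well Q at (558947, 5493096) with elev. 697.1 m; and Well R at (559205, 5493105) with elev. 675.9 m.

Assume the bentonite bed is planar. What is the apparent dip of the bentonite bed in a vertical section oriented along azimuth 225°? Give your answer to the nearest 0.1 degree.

Two edge vectors: Well P→Well Q = (-176, 34, 9.6), Well P→Well R = (82, 43, -11.6).
Normal n = (Well P→Well Q) × (Well P→Well R) = (-807.2, -1254.4, -10356).
So ∂z/∂easting = −n_x/n_z = −0.07795 and ∂z/∂northing = −n_y/n_z = −0.12113.
Unit vector along 225° is (sin 225°, cos 225°) = (-0.7071, -0.7071).
Slope in that direction = a·(-0.7071) + b·(-0.7071) = 0.14077.
Apparent dip = arctan|0.14077| = 8.0° (true dip is 8.2°, so apparent ≤ true as expected).

8.0°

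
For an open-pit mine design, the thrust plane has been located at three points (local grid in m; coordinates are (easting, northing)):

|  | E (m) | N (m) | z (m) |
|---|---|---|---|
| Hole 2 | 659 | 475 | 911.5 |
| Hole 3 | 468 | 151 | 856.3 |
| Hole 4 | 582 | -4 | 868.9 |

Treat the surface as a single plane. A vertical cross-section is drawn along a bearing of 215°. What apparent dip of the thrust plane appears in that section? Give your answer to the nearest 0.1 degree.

Two edge vectors: Hole 2→Hole 3 = (-191, -324, -55.2), Hole 2→Hole 4 = (-77, -479, -42.6).
Normal n = (Hole 2→Hole 3) × (Hole 2→Hole 4) = (-12638.4, -3886.2, 66541).
So ∂z/∂E = −n_x/n_z = 0.18993 and ∂z/∂N = −n_y/n_z = 0.05840.
Unit vector along 215° is (sin 215°, cos 215°) = (-0.5736, -0.8192).
Slope in that direction = a·(-0.5736) + b·(-0.8192) = −0.15678.
Apparent dip = arctan|0.15678| = 8.9° (true dip is 11.2°, so apparent ≤ true as expected).

8.9°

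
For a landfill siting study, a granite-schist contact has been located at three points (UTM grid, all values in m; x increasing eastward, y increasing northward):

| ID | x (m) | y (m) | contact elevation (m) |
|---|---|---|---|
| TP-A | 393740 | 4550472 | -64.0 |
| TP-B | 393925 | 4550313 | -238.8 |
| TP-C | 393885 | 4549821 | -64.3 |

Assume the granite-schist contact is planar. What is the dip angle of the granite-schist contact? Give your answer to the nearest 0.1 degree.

Let the plane be z = a·x + b·y + c.
TP-B−TP-A: 185a − 159b = −174.8;  TP-C−TP-A: 145a − 651b = −0.3.
Solving gives a = −1.16807, b = −0.25971.
Gradient magnitude |∇z| = √(a² + b²) = √(1.36440 + 0.06745) = 1.19660.
True dip = arctan(1.19660) = 50.1°, dipping toward ENE (azimuth ≈ 077°).

50.1°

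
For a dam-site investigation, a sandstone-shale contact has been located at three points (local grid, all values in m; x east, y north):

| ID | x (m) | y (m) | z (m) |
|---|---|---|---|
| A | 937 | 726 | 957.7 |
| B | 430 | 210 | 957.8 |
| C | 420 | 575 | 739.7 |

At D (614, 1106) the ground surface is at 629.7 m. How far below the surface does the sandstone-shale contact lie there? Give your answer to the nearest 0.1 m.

83.9 m

Two edge vectors: A→B = (-507, -516, 0.1), A→C = (-517, -151, -218).
Normal n = (A→B) × (A→C) = (112503.1, -110577.7, -190215).
So ∂z/∂x = −n_x/n_z = 0.591452 and ∂z/∂y = −n_y/n_z = −0.581330.
Intercept c from A: 957.7 − 554.19 + 422.05 = 825.55.
At (614, 1106): z_contact = 363.15 − 642.95 + 825.55 = 545.76 m.
Depth below ground = 629.7 − 545.76 = 83.9 m.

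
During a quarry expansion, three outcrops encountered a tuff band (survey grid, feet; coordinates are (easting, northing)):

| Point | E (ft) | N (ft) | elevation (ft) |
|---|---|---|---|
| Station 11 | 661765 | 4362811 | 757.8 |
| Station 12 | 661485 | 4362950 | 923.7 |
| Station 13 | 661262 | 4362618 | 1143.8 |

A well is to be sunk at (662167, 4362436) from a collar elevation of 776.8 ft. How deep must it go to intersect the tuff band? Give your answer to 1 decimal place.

222.3 ft

Two edge vectors: Station 11→Station 12 = (-280, 139, 165.9), Station 11→Station 13 = (-503, -193, 386).
Normal n = (Station 11→Station 12) × (Station 11→Station 13) = (85672.7, 24632.3, 123957).
So ∂z/∂E = −n_x/n_z = −0.691148543 and ∂z/∂N = −n_y/n_z = −0.198716490.
Intercept c from Station 11: 757.8 + 457377.92 + 866962.49 = 1325098.21.
At (662167, 4362436): z_contact = −457655.76 − 866887.97 + 1325098.21 = 554.48 ft.
Depth below ground = 776.8 − 554.48 = 222.3 ft.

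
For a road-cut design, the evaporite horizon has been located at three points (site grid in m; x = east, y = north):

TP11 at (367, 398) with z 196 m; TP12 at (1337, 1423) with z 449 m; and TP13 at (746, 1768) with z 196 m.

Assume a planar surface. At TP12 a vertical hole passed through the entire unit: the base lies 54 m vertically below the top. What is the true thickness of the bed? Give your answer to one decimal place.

50.4 m

Two edge vectors: TP11→TP12 = (970, 1025, 253), TP11→TP13 = (379, 1370, 0).
Normal n = (TP11→TP12) × (TP11→TP13) = (-346610, 95887, 940425).
So ∂z/∂x = −n_x/n_z = 0.36857 and ∂z/∂y = −n_y/n_z = −0.10196.
|∇z| = √(a²+b²) = 0.38241, so dip δ = arctan(0.38241) = 20.93°.
True thickness = vertical thickness × cos δ = 54 × cos 20.93° = 50.4 m.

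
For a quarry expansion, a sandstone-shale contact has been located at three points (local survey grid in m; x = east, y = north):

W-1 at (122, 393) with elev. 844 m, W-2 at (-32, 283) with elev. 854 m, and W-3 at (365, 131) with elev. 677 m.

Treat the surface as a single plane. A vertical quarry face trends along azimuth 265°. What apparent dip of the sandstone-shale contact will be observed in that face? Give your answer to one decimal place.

15.7°

Two edge vectors: W-1→W-2 = (-154, -110, 10), W-1→W-3 = (243, -262, -167).
Normal n = (W-1→W-2) × (W-1→W-3) = (20990, -23288, 67078).
So ∂z/∂x = −n_x/n_z = −0.31292 and ∂z/∂y = −n_y/n_z = 0.34718.
Unit vector along 265° is (sin 265°, cos 265°) = (-0.9962, -0.0872).
Slope in that direction = a·(-0.9962) + b·(-0.0872) = 0.28147.
Apparent dip = arctan|0.28147| = 15.7° (true dip is 25.1°, so apparent ≤ true as expected).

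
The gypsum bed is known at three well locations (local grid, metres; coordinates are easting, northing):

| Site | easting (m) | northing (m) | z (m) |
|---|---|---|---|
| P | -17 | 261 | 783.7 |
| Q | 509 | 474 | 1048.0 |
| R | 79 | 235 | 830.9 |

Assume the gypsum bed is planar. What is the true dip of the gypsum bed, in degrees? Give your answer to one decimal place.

26.4°

Let the plane be z = a·easting + b·northing + c.
Q−P: 526a + 213b = 264.3;  R−P: 96a − 26b = 47.2.
Solving gives a = 0.49600, b = 0.01599.
Gradient magnitude |∇z| = √(a² + b²) = √(0.24601 + 0.00026) = 0.49625.
True dip = arctan(0.49625) = 26.4°, dipping toward W (azimuth ≈ 268°).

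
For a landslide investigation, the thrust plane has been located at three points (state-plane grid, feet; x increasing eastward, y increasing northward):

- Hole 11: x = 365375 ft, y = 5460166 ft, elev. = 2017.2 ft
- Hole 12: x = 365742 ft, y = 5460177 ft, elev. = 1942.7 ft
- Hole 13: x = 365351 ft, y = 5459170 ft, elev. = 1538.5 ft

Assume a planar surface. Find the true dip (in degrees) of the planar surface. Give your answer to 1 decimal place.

28.0°

Let the plane be z = a·x + b·y + c.
Hole 12−Hole 11: 367a + 11b = −74.5;  Hole 13−Hole 11: −24a − 996b = −478.7.
Solving gives a = −0.21756, b = 0.48586.
Gradient magnitude |∇z| = √(a² + b²) = √(0.04733 + 0.23606) = 0.53235.
True dip = arctan(0.53235) = 28.0°, dipping toward SSE (azimuth ≈ 156°).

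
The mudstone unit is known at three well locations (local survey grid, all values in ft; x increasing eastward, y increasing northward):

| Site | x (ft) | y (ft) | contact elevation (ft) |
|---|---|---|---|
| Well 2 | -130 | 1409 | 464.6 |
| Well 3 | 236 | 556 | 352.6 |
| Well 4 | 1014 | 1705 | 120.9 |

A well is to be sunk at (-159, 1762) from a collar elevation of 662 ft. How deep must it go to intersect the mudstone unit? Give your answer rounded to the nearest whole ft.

Two edge vectors: Well 2→Well 3 = (366, -853, -112), Well 2→Well 4 = (1144, 296, -343.7).
Normal n = (Well 2→Well 3) × (Well 2→Well 4) = (326328.1, -2333.8, 1084168).
So ∂z/∂x = −n_x/n_z = −0.30099 and ∂z/∂y = −n_y/n_z = 0.00215.
Intercept c from Well 2: 464.6 − 39.13 − 3.03 = 422.44.
At (-159, 1762): z_contact = 47.9 + 3.8 + 422.44 = 474.1 ft.
Depth below ground = 662 − 474.1 = 188 ft.

188 ft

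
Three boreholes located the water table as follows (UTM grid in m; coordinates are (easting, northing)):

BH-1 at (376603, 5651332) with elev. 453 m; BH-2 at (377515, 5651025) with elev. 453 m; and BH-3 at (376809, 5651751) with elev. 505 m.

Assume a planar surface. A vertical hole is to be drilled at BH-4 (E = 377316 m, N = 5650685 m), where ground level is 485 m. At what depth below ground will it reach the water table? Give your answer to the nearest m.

75 m

Let the plane be z = a·E + b·N + c.
BH-2−BH-1: 912a − 307b = 0;  BH-3−BH-1: 206a + 419b = 52.
Solving gives a = 0.03584435, b = 0.10648225.
Then c = 453 − a·376603 − b·5651332 = −614812.64.
At (377316, 5650685): z_contact = 13524.6 + 601697.7 − 614812.64 = 409.7 m.
Depth below ground = 485 − 409.7 = 75 m.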